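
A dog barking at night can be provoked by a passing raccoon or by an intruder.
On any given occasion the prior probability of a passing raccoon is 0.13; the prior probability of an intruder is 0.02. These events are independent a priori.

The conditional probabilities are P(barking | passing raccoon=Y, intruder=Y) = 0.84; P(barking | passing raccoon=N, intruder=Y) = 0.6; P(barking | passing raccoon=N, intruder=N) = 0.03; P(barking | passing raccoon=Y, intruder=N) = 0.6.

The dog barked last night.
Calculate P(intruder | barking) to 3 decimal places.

P(intruder | barking) ≈ 0.110

P(barking) = 0.03·0.87·0.98 + 0.6·0.87·0.02 + 0.6·0.13·0.98 + 0.84·0.13·0.02 = 0.025578 + 0.010440 + 0.076440 + 0.002184 = 0.114642
The intruder-present share is 0.010440 + 0.002184 = 0.012624.
P(intruder | barking) = 0.012624 / 0.114642 ≈ 0.110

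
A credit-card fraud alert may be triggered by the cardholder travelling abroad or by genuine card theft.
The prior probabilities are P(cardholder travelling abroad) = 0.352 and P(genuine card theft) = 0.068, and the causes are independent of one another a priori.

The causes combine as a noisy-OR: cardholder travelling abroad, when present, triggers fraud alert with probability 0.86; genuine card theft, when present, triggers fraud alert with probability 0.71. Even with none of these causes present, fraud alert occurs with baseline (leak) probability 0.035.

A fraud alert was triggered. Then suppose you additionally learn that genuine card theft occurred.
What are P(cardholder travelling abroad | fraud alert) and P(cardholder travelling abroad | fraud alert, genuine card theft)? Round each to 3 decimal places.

Under noisy-OR, P(fraud alert | causes) = 1 − (1−0.035)·∏(1−qᵢ) over the active causes.
Enumerate the 4 (cardholder travelling abroad, genuine card theft) configurations and weight by the priors:
  P(fraud alert) = 0.035×0.648×0.932 + 0.72015×0.648×0.068 + 0.8649×0.352×0.932 + 0.960821×0.352×0.068
        = 0.021138 + 0.031733 + 0.283743 + 0.022998 = 0.359612
The terms with cardholder travelling abroad present sum to 0.306741, so
  P(cardholder travelling abroad | fraud alert) = 0.306741 / 0.359612 ≈ 0.853

With the extra evidence:
For the numerator, keep only cardholder travelling abroad=true terms: 0.960821×0.352 = 0.338209
The normalizing constant is 0.72015×0.648 + 0.960821×0.352 = 0.804866
P(cardholder travelling abroad | fraud alert, genuine card theft) = 0.338209/0.804866 ≈ 0.420
Conditioning on genuine card theft lowers the posterior on cardholder travelling abroad: the classic explaining-away effect in a common-effect structure.

P(cardholder travelling abroad | fraud alert) ≈ 0.853; P(cardholder travelling abroad | fraud alert, genuine card theft) ≈ 0.420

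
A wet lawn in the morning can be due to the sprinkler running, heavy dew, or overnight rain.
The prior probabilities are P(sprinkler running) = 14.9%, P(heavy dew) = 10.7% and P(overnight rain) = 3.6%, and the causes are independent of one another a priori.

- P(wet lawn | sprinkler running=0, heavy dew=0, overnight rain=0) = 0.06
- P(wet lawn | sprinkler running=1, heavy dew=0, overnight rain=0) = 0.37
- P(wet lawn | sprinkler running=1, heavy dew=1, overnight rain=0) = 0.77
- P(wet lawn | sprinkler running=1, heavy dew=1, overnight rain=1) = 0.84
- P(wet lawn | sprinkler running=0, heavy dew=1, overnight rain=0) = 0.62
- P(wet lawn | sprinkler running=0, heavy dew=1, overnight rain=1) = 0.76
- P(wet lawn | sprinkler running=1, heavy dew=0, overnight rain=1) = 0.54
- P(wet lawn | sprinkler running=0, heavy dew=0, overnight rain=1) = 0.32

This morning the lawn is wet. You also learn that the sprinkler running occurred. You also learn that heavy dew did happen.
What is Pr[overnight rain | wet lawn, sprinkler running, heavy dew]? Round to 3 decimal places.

Pr[overnight rain | wet lawn, sprinkler running, heavy dew] ≈ 0.039

P(wet lawn | sprinkler running, heavy dew) = 0.77×0.964 + 0.84×0.036 = 0.742280 + 0.030240 = 0.772520
Restricting to configurations with overnight rain present: 0.84×0.036 = 0.030240.
P(overnight rain | wet lawn, sprinkler running, heavy dew) = 0.030240 / 0.772520 ≈ 0.039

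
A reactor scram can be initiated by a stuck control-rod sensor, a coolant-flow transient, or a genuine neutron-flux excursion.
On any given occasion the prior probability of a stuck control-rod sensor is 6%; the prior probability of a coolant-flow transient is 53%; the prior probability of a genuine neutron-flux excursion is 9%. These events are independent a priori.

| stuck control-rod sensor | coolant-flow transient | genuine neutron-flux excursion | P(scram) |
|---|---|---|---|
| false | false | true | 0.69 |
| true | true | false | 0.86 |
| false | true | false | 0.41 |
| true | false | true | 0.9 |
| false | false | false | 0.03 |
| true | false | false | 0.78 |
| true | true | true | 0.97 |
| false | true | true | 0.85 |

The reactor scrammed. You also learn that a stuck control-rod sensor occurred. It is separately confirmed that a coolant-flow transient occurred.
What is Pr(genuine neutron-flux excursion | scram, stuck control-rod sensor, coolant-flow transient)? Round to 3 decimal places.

Enumerate both values of genuine neutron-flux excursion and weight by the priors:
  P(scram | stuck control-rod sensor, coolant-flow transient) = 0.86*0.91 + 0.97*0.09
        = 0.782600 + 0.087300 = 0.869900
Keeping only the genuine neutron-flux excursion-present terms gives 0.087300, so
  P(genuine neutron-flux excursion | scram, stuck control-rod sensor, coolant-flow transient) = 0.087300 / 0.869900 ≈ 0.100

Pr(genuine neutron-flux excursion | scram, stuck control-rod sensor, coolant-flow transient) ≈ 0.100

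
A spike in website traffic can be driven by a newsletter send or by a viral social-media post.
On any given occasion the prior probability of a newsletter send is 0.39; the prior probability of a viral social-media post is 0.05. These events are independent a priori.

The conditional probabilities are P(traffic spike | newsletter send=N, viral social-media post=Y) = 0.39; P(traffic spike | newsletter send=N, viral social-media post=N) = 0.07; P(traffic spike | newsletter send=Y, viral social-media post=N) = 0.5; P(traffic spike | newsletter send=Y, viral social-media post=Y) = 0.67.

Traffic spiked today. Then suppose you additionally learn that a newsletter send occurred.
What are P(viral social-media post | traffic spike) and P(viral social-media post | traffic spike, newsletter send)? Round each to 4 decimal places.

P(viral social-media post | traffic spike) ≈ 0.0995; P(viral social-media post | traffic spike, newsletter send) ≈ 0.0659

By total probability over the 4 (newsletter send, viral social-media post) configurations:
  P(traffic spike) = 0.07×0.61×0.95 + 0.39×0.61×0.05 + 0.5×0.39×0.95 + 0.67×0.39×0.05
        = 0.040565 + 0.011895 + 0.185250 + 0.013065 = 0.250775
The terms with viral social-media post present sum to 0.024960, so
  P(viral social-media post | traffic spike) = 0.024960 / 0.250775 ≈ 0.0995

With the extra evidence:
P(traffic spike | newsletter send) = 0.5×0.95 + 0.67×0.05 = 0.475000 + 0.033500 = 0.508500
Restricting to configurations with viral social-media post present: 0.67×0.05 = 0.033500.
Hence the posterior is 0.033500/0.508500 ≈ 0.0659.
Conditioning on newsletter send lowers the posterior on viral social-media post: the classic explaining-away effect in a common-effect structure.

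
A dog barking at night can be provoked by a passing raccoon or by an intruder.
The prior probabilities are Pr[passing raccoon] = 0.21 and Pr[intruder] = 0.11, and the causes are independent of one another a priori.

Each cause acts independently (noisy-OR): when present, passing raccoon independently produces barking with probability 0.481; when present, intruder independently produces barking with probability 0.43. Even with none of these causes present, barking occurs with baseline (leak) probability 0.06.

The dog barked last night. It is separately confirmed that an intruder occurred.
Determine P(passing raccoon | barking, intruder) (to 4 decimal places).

P(passing raccoon | barking, intruder) ≈ 0.2925

Under noisy-OR, P(barking | causes) = 1 − (1−0.06)·∏(1−qᵢ) over the active causes.
P(barking | intruder) = 0.4642*0.79 + 0.72192*0.21 = 0.366718 + 0.151603 = 0.518321
Of this, 0.151603 comes from 0.72192*0.21 (the passing raccoon=true cases).
Hence the posterior is 0.151603/0.518321 ≈ 0.2925.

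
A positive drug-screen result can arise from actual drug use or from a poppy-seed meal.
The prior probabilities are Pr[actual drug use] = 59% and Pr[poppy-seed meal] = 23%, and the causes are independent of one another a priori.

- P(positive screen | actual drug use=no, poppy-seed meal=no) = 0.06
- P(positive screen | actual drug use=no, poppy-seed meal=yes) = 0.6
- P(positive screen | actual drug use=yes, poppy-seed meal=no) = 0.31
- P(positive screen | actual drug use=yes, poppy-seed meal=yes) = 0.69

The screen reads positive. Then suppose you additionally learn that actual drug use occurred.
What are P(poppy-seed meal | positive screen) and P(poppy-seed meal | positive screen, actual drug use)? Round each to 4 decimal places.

P(poppy-seed meal | positive screen) ≈ 0.4846; P(poppy-seed meal | positive screen, actual drug use) ≈ 0.3993

Numerator (weight on configurations with poppy-seed meal): 0.056580 + 0.093633 = 0.150213
The normalizing constant is 0.06*0.41*0.77 + 0.6*0.41*0.23 + 0.31*0.59*0.77 + 0.69*0.59*0.23 = 0.309988
P(poppy-seed meal | positive screen) = 0.150213/0.309988 ≈ 0.4846

Now condition on the additional information:
Numerator (weight on configurations with poppy-seed meal): 0.69·0.23 = 0.158700
Normalizer over all consistent configurations: 0.31·0.77 + 0.69·0.23 = 0.397400
Posterior = 0.158700 / 0.397400 ≈ 0.3993
This is intercausal reasoning (explaining away): once actual drug use accounts for the positive screen, poppy-seed meal becomes less likely.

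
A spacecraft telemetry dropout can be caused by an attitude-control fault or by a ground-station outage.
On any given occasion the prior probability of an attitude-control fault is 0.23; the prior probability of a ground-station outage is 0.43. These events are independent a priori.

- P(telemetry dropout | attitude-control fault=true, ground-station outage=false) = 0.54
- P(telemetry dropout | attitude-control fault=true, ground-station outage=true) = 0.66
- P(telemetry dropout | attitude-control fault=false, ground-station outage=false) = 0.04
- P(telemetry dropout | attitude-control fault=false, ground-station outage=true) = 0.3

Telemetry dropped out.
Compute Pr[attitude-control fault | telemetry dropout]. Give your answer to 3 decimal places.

Pr[attitude-control fault | telemetry dropout] ≈ 0.538

Numerator (weight on configurations with attitude-control fault): 0.070794 + 0.065274 = 0.136068
Denominator P(telemetry dropout): 0.04·0.77·0.57 + 0.3·0.77·0.43 + 0.54·0.23·0.57 + 0.66·0.23·0.43 = 0.252954
P(attitude-control fault | telemetry dropout) = 0.136068/0.252954 ≈ 0.538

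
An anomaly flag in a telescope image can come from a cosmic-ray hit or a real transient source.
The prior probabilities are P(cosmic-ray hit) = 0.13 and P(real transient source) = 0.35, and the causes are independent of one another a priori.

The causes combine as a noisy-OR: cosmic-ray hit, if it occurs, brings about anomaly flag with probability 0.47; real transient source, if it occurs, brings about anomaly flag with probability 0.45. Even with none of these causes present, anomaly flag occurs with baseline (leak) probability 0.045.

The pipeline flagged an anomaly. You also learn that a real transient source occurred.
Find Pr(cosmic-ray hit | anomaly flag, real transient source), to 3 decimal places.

Pr(cosmic-ray hit | anomaly flag, real transient source) ≈ 0.185

Under noisy-OR, P(anomaly flag | causes) = 1 − (1−0.045)·∏(1−qᵢ) over the active causes.
Numerator (weight on configurations with cosmic-ray hit): 0.721618*0.13 = 0.093810
Normalizer over all consistent configurations: 0.47475*0.87 + 0.721618*0.13 = 0.506843
Posterior = 0.093810 / 0.506843 ≈ 0.185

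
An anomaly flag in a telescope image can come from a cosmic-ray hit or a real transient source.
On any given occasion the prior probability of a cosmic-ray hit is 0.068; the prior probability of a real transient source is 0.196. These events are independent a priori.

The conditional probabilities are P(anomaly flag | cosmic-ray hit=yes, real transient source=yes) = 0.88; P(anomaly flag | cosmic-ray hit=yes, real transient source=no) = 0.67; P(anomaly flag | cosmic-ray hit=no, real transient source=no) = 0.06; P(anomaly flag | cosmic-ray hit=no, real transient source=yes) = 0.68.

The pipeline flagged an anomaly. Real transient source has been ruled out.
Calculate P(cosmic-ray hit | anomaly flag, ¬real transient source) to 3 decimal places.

P(cosmic-ray hit | anomaly flag, ¬real transient source) ≈ 0.449

Sum P(anomaly flag|·) weighted by the priors over both values of cosmic-ray hit:
  P(anomaly flag | ¬real transient source) = 0.06*0.932 + 0.67*0.068
        = 0.055920 + 0.045560 = 0.101480
Keeping only the cosmic-ray hit-present terms gives 0.045560, so
  P(cosmic-ray hit | anomaly flag, ¬real transient source) = 0.045560 / 0.101480 ≈ 0.449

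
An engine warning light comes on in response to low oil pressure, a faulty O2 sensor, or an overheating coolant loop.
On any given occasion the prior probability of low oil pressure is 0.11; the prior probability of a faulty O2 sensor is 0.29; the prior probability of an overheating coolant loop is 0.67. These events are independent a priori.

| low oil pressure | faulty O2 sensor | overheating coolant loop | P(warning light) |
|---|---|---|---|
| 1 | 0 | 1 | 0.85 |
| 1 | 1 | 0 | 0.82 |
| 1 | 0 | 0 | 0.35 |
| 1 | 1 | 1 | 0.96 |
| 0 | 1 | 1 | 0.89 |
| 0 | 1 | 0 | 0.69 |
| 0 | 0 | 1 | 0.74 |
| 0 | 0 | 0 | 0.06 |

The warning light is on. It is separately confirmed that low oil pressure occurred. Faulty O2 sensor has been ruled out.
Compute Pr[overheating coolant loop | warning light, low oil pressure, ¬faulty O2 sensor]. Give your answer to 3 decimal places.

Pr[overheating coolant loop | warning light, low oil pressure, ¬faulty O2 sensor] ≈ 0.831

P(warning light | low oil pressure, ¬faulty O2 sensor) = 0.35·0.33 + 0.85·0.67 = 0.115500 + 0.569500 = 0.685000
Of this, 0.569500 comes from 0.85·0.67 (the overheating coolant loop=true cases).
Hence the posterior is 0.569500/0.685000 ≈ 0.831.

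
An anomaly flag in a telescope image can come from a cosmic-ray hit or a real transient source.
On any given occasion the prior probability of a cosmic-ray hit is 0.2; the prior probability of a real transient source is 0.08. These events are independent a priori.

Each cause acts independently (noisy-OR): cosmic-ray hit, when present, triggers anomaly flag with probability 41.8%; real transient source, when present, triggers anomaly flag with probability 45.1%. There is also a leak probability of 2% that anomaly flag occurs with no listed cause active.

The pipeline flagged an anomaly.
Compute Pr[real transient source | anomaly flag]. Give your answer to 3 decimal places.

Under noisy-OR, P(anomaly flag | causes) = 1 − (1−0.02)·∏(1−qᵢ) over the active causes.
Numerator (weight on configurations with real transient source): 0.029567 + 0.010990 = 0.040557
Denominator P(anomaly flag): 0.02·0.8·0.92 + 0.46198·0.8·0.08 + 0.42964·0.2·0.92 + 0.686872·0.2·0.08 = 0.134331
P(real transient source | anomaly flag) = 0.040557/0.134331 ≈ 0.302

Pr[real transient source | anomaly flag] ≈ 0.302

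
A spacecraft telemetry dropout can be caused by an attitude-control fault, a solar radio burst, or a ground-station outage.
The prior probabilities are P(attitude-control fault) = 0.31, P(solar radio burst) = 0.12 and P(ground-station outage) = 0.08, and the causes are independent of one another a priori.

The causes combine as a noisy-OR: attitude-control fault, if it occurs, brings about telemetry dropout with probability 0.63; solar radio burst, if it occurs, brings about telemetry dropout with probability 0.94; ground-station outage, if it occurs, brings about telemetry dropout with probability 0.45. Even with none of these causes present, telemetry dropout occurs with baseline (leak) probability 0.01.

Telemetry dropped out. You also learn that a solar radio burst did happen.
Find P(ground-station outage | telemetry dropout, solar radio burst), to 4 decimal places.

Under noisy-OR, P(telemetry dropout | causes) = 1 − (1−0.01)·∏(1−qᵢ) over the active causes.
Sum P(telemetry dropout|·) weighted by the priors over the 4 (attitude-control fault, ground-station outage) configurations:
  P(telemetry dropout | solar radio burst) = 0.9406×0.69×0.92 + 0.96733×0.69×0.08 + 0.978022×0.31×0.92 + 0.987912×0.31×0.08
        = 0.597093 + 0.053397 + 0.278932 + 0.024500 = 0.953922
The terms with ground-station outage present sum to 0.077897, so
  P(ground-station outage | telemetry dropout, solar radio burst) = 0.077897 / 0.953922 ≈ 0.0817

P(ground-station outage | telemetry dropout, solar radio burst) ≈ 0.0817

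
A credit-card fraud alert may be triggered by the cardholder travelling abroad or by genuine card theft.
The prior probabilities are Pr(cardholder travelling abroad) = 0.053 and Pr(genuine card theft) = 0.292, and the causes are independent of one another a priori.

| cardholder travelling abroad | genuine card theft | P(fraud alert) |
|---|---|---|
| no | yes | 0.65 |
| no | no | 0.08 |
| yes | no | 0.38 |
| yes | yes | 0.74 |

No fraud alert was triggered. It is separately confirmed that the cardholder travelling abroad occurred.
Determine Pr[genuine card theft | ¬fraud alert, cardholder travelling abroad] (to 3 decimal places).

Pr[genuine card theft | ¬fraud alert, cardholder travelling abroad] ≈ 0.147

By total probability over both values of genuine card theft:
  P(¬fraud alert | cardholder travelling abroad) = 0.62·0.708 + 0.26·0.292
        = 0.438960 + 0.075920 = 0.514880
Keeping only the genuine card theft-present terms gives 0.075920, so
  P(genuine card theft | ¬fraud alert, cardholder travelling abroad) = 0.075920 / 0.514880 ≈ 0.147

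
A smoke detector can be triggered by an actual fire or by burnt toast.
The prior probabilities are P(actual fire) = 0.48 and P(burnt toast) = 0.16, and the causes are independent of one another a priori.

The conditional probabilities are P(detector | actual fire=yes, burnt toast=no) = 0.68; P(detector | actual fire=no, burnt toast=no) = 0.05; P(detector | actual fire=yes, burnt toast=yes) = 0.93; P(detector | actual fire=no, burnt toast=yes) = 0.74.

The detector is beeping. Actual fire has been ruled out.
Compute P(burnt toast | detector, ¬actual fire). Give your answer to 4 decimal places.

Numerator (weight on configurations with burnt toast): 0.74·0.16 = 0.118400
The normalizing constant is 0.05·0.84 + 0.74·0.16 = 0.160400
Posterior = 0.118400 / 0.160400 ≈ 0.7382

P(burnt toast | detector, ¬actual fire) ≈ 0.7382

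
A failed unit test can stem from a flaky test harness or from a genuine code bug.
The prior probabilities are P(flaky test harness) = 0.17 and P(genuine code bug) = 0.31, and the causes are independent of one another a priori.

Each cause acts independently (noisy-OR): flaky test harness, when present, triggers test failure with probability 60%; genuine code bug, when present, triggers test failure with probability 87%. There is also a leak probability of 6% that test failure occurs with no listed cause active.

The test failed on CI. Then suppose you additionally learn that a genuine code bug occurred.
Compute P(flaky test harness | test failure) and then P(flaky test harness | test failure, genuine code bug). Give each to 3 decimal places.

Under noisy-OR, P(test failure | causes) = 1 − (1−0.06)·∏(1−qᵢ) over the active causes.
Weight on flaky test harness=true, given the evidence: 0.073195 + 0.050124 = 0.123319
The normalizing constant is 0.06×0.83×0.69 + 0.8778×0.83×0.31 + 0.624×0.17×0.69 + 0.95112×0.17×0.31 = 0.383539
P(flaky test harness | test failure) = 0.123319/0.383539 ≈ 0.322

Now also conditioning on genuine code bug=true:
Sum P(test failure|·) weighted by the priors over both values of flaky test harness:
  P(test failure | genuine code bug) = 0.8778·0.83 + 0.95112·0.17
        = 0.728574 + 0.161690 = 0.890264
The terms with flaky test harness present sum to 0.161690, so
  P(flaky test harness | test failure, genuine code bug) = 0.161690 / 0.890264 ≈ 0.182
Conditioning on genuine code bug lowers the posterior on flaky test harness: the classic explaining-away effect in a common-effect structure.

P(flaky test harness | test failure) ≈ 0.322; P(flaky test harness | test failure, genuine code bug) ≈ 0.182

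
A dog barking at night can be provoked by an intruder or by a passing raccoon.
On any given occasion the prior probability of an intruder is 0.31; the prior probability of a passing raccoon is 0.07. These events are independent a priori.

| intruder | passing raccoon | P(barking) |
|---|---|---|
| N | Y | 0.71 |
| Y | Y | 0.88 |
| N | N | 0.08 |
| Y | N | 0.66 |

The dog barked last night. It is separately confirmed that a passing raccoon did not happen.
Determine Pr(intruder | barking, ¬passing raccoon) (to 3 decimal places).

Pr(intruder | barking, ¬passing raccoon) ≈ 0.788

Sum P(barking|·) weighted by the priors over both values of intruder:
  P(barking | ¬passing raccoon) = 0.08·0.69 + 0.66·0.31
        = 0.055200 + 0.204600 = 0.259800
Configurations with intruder contribute 0.204600, so
  P(intruder | barking, ¬passing raccoon) = 0.204600 / 0.259800 ≈ 0.788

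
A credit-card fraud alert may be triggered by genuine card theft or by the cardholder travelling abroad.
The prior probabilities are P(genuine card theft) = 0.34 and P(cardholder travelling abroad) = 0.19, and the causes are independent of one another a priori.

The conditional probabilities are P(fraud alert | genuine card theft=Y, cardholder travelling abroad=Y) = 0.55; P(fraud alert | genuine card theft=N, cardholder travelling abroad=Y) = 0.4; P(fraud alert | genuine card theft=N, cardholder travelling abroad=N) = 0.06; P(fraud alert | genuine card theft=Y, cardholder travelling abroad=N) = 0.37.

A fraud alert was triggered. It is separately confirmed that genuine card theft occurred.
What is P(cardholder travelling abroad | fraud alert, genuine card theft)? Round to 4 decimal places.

P(cardholder travelling abroad | fraud alert, genuine card theft) ≈ 0.2585

Sum P(fraud alert|·) weighted by the priors over both values of cardholder travelling abroad:
  P(fraud alert | genuine card theft) = 0.37·0.81 + 0.55·0.19
        = 0.299700 + 0.104500 = 0.404200
Configurations with cardholder travelling abroad contribute 0.104500, so
  P(cardholder travelling abroad | fraud alert, genuine card theft) = 0.104500 / 0.404200 ≈ 0.2585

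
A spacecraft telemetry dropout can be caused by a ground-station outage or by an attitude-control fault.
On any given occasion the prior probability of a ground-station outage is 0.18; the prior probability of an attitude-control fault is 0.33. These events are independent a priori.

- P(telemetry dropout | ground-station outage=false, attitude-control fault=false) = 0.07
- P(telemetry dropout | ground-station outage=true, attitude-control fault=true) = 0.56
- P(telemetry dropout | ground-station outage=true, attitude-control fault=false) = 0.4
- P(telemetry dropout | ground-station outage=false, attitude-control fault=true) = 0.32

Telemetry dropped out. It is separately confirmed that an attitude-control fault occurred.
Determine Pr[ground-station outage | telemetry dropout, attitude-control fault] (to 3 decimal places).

By total probability over both values of ground-station outage:
  P(telemetry dropout | attitude-control fault) = 0.32×0.82 + 0.56×0.18
        = 0.262400 + 0.100800 = 0.363200
Keeping only the ground-station outage-present terms gives 0.100800, so
  P(ground-station outage | telemetry dropout, attitude-control fault) = 0.100800 / 0.363200 ≈ 0.278

Pr[ground-station outage | telemetry dropout, attitude-control fault] ≈ 0.278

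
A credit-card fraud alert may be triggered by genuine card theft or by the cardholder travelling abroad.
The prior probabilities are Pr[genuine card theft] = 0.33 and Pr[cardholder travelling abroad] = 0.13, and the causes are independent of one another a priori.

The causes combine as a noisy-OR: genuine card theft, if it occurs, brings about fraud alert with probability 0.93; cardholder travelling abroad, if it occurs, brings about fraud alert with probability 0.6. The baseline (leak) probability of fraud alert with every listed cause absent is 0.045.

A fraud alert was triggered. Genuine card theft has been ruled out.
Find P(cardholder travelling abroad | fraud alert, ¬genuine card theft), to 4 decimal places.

P(cardholder travelling abroad | fraud alert, ¬genuine card theft) ≈ 0.6724

Under noisy-OR, P(fraud alert | causes) = 1 − (1−0.045)·∏(1−qᵢ) over the active causes.
Sum P(fraud alert|·) weighted by the priors over both values of cardholder travelling abroad:
  P(fraud alert | ¬genuine card theft) = 0.045*0.87 + 0.618*0.13
        = 0.039150 + 0.080340 = 0.119490
Keeping only the cardholder travelling abroad-present terms gives 0.080340, so
  P(cardholder travelling abroad | fraud alert, ¬genuine card theft) = 0.080340 / 0.119490 ≈ 0.6724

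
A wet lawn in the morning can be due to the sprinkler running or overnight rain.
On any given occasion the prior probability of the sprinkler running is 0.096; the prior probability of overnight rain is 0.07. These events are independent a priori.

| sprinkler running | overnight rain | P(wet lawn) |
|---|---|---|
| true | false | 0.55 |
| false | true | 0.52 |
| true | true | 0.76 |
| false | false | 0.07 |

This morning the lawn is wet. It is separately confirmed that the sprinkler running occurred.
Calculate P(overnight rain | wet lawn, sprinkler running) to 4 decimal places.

P(overnight rain | wet lawn, sprinkler running) ≈ 0.0942

P(wet lawn | sprinkler running) = 0.55·0.93 + 0.76·0.07 = 0.511500 + 0.053200 = 0.564700
Of this, 0.053200 comes from 0.76·0.07 (the overnight rain=true cases).
P(overnight rain | wet lawn, sprinkler running) = 0.053200 / 0.564700 ≈ 0.0942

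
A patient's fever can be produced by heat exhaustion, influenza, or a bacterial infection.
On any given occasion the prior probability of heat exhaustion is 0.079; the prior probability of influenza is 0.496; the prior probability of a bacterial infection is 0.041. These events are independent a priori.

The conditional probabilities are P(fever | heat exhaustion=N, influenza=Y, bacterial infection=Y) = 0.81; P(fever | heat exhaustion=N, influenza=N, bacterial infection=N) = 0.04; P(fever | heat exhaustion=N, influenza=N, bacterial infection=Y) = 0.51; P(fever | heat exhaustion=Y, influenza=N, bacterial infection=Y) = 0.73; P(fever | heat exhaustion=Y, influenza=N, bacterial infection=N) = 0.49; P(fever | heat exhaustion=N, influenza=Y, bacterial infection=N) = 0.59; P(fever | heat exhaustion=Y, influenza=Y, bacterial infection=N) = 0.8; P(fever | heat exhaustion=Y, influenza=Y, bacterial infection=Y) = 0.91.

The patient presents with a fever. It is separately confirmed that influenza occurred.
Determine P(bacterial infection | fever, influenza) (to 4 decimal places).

P(bacterial infection | fever, influenza) ≈ 0.0545

Sum P(fever|·) weighted by the priors over the 4 (heat exhaustion, bacterial infection) configurations:
  P(fever | influenza) = 0.59*0.921*0.959 + 0.81*0.921*0.041 + 0.8*0.079*0.959 + 0.91*0.079*0.041
        = 0.521111 + 0.030586 + 0.060609 + 0.002947 = 0.615253
Keeping only the bacterial infection-present terms gives 0.033533, so
  P(bacterial infection | fever, influenza) = 0.033533 / 0.615253 ≈ 0.0545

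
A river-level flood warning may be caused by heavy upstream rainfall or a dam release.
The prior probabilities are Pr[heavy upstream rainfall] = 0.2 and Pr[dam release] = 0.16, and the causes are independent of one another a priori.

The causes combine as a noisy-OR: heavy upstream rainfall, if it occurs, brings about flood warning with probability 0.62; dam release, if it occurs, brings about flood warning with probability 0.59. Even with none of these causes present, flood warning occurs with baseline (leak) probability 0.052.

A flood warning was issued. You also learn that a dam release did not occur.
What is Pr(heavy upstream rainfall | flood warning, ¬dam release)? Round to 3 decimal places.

Under noisy-OR, P(flood warning | causes) = 1 − (1−0.052)·∏(1−qᵢ) over the active causes.
By total probability over both values of heavy upstream rainfall:
  P(flood warning | ¬dam release) = 0.052*0.8 + 0.63976*0.2
        = 0.041600 + 0.127952 = 0.169552
The terms with heavy upstream rainfall present sum to 0.127952, so
  P(heavy upstream rainfall | flood warning, ¬dam release) = 0.127952 / 0.169552 ≈ 0.755

Pr(heavy upstream rainfall | flood warning, ¬dam release) ≈ 0.755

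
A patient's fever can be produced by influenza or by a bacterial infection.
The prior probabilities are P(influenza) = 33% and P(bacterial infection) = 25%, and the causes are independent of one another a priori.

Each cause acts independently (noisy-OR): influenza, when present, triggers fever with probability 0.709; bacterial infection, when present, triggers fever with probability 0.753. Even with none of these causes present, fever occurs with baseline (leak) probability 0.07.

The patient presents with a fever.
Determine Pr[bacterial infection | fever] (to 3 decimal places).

Under noisy-OR, P(fever | causes) = 1 − (1−0.07)·∏(1−qᵢ) over the active causes.
Numerator (weight on configurations with bacterial infection): 0.129024 + 0.076985 = 0.206009
Normalizer over all consistent configurations: 0.07*0.67*0.75 + 0.77029*0.67*0.25 + 0.72937*0.33*0.75 + 0.933154*0.33*0.25 = 0.421703
Posterior = 0.206009 / 0.421703 ≈ 0.489

Pr[bacterial infection | fever] ≈ 0.489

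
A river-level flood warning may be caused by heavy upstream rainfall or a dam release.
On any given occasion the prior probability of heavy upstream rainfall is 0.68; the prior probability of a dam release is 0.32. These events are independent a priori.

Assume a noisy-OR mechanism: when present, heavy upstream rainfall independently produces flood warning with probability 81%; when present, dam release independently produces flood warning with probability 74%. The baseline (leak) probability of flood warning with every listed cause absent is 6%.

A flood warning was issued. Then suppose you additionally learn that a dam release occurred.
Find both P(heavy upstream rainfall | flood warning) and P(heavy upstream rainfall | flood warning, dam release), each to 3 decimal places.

Under noisy-OR, P(flood warning | causes) = 1 − (1−0.06)·∏(1−qᵢ) over the active causes.
Numerator (weight on configurations with heavy upstream rainfall): 0.379815 + 0.207496 = 0.587311
Normalizer over all consistent configurations: 0.06×0.32×0.68 + 0.7556×0.32×0.32 + 0.8214×0.68×0.68 + 0.953564×0.68×0.32 = 0.677740
P(heavy upstream rainfall | flood warning) = 0.587311/0.677740 ≈ 0.867

Now condition on the additional information:
Enumerate both values of heavy upstream rainfall and weight by the priors:
  P(flood warning | dam release) = 0.7556·0.32 + 0.953564·0.68
        = 0.241792 + 0.648424 = 0.890216
Keeping only the heavy upstream rainfall-present terms gives 0.648424, so
  P(heavy upstream rainfall | flood warning, dam release) = 0.648424 / 0.890216 ≈ 0.728
This is intercausal reasoning (explaining away): once dam release accounts for the flood warning, heavy upstream rainfall becomes less likely.

P(heavy upstream rainfall | flood warning) ≈ 0.867; P(heavy upstream rainfall | flood warning, dam release) ≈ 0.728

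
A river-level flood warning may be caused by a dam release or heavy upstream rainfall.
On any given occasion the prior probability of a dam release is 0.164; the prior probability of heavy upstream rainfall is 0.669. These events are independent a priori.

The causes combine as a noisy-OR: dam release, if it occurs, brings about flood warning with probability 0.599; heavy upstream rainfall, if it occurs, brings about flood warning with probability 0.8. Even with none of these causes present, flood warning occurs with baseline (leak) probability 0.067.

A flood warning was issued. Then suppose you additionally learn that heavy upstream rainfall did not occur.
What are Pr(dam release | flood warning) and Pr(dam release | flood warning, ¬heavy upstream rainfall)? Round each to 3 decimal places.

Pr(dam release | flood warning) ≈ 0.222; Pr(dam release | flood warning, ¬heavy upstream rainfall) ≈ 0.647

Under noisy-OR, P(flood warning | causes) = 1 − (1−0.067)·∏(1−qᵢ) over the active causes.
Sum P(flood warning|·) weighted by the priors over the 4 (dam release, heavy upstream rainfall) configurations:
  P(flood warning) = 0.067×0.836×0.331 + 0.8134×0.836×0.669 + 0.625867×0.164×0.331 + 0.925173×0.164×0.669
        = 0.018540 + 0.454922 + 0.033975 + 0.101506 = 0.608943
The terms with dam release present sum to 0.135481, so
  P(dam release | flood warning) = 0.135481 / 0.608943 ≈ 0.222

Now condition on the additional information:
P(flood warning | ¬heavy upstream rainfall) = 0.067*0.836 + 0.625867*0.164 = 0.056012 + 0.102642 = 0.158654
Of this, 0.102642 comes from 0.625867*0.164 (the dam release=true cases).
Hence the posterior is 0.102642/0.158654 ≈ 0.647.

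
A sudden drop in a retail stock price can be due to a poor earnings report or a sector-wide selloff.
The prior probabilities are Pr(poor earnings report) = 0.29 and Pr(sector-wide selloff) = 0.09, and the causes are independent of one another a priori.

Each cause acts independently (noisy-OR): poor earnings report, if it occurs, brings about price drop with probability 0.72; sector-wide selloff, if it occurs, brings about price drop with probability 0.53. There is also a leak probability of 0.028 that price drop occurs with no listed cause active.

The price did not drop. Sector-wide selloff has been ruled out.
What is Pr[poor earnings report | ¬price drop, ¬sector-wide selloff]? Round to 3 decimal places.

Pr[poor earnings report | ¬price drop, ¬sector-wide selloff] ≈ 0.103

Under noisy-OR, P(price drop | causes) = 1 − (1−0.028)·∏(1−qᵢ) over the active causes.
P(¬price drop | ¬sector-wide selloff) = 0.972×0.71 + 0.27216×0.29 = 0.690120 + 0.078926 = 0.769046
Restricting to configurations with poor earnings report present: 0.27216×0.29 = 0.078926.
P(poor earnings report | ¬price drop, ¬sector-wide selloff) = 0.078926 / 0.769046 ≈ 0.103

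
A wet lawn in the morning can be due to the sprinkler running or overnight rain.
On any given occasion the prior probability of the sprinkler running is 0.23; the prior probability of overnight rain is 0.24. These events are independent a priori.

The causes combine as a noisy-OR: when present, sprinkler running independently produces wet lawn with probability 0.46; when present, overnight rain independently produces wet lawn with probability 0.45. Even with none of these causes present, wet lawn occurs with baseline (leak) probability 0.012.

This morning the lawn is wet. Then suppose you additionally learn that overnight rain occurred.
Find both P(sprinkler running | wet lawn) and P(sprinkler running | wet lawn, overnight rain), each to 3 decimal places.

P(sprinkler running | wet lawn) ≈ 0.569; P(sprinkler running | wet lawn, overnight rain) ≈ 0.316

Under noisy-OR, P(wet lawn | causes) = 1 − (1−0.012)·∏(1−qᵢ) over the active causes.
By total probability over the 4 (sprinkler running, overnight rain) configurations:
  P(wet lawn) = 0.012*0.77*0.76 + 0.4566*0.77*0.24 + 0.46648*0.23*0.76 + 0.706564*0.23*0.24
        = 0.007022 + 0.084380 + 0.081541 + 0.039002 = 0.211945
Keeping only the sprinkler running-present terms gives 0.120543, so
  P(sprinkler running | wet lawn) = 0.120543 / 0.211945 ≈ 0.569

Now condition on the additional information:
Weight on sprinkler running=true, given the evidence: 0.706564·0.23 = 0.162510
The normalizing constant is 0.4566·0.77 + 0.706564·0.23 = 0.514092
Posterior = 0.162510 / 0.514092 ≈ 0.316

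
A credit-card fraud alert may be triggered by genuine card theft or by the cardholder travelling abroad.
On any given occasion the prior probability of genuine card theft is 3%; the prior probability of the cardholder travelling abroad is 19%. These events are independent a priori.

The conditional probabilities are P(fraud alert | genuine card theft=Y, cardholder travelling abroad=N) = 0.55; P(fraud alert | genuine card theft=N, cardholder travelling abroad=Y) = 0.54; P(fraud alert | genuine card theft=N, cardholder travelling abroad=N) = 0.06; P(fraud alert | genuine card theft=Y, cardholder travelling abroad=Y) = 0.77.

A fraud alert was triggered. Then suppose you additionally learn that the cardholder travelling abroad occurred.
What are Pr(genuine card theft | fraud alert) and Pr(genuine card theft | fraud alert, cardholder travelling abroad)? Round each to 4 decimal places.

P(fraud alert) = 0.06·0.97·0.81 + 0.54·0.97·0.19 + 0.55·0.03·0.81 + 0.77·0.03·0.19 = 0.047142 + 0.099522 + 0.013365 + 0.004389 = 0.164418
The genuine card theft-present share is 0.013365 + 0.004389 = 0.017754.
So P(genuine card theft | fraud alert) = 0.017754/0.164418 ≈ 0.1080.

Now also conditioning on cardholder travelling abroad=true:
For the numerator, keep only genuine card theft=true terms: 0.77·0.03 = 0.023100
Denominator P(fraud alert | cardholder travelling abroad): 0.54·0.97 + 0.77·0.03 = 0.546900
Posterior = 0.023100 / 0.546900 ≈ 0.0422
Conditioning on cardholder travelling abroad lowers the posterior on genuine card theft: the classic explaining-away effect in a common-effect structure.

Pr(genuine card theft | fraud alert) ≈ 0.1080; Pr(genuine card theft | fraud alert, cardholder travelling abroad) ≈ 0.0422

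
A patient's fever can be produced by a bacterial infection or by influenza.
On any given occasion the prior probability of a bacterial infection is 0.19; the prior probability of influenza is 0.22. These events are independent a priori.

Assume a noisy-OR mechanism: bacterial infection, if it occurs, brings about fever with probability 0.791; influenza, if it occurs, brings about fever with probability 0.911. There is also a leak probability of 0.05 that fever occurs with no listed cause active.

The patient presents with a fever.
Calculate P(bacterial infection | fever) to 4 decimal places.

P(bacterial infection | fever) ≈ 0.4508

Under noisy-OR, P(fever | causes) = 1 − (1−0.05)·∏(1−qᵢ) over the active causes.
P(fever) = 0.05·0.81·0.78 + 0.91545·0.81·0.22 + 0.80145·0.19·0.78 + 0.982329·0.19·0.22 = 0.031590 + 0.163133 + 0.118775 + 0.041061 = 0.354559
Restricting to configurations with bacterial infection present: 0.118775 + 0.041061 = 0.159836.
Hence the posterior is 0.159836/0.354559 ≈ 0.4508.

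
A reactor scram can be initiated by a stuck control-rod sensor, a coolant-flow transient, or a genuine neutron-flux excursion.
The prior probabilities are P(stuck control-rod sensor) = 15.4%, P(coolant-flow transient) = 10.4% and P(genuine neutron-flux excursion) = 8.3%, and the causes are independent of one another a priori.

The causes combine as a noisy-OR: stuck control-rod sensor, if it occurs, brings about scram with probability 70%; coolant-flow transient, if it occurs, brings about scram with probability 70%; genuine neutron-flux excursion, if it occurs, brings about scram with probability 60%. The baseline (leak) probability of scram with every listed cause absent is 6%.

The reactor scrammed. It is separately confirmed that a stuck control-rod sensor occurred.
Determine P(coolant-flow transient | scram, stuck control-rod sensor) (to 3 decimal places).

Under noisy-OR, P(scram | causes) = 1 − (1−0.06)·∏(1−qᵢ) over the active causes.
P(scram | stuck control-rod sensor) = 0.718×0.896×0.917 + 0.8872×0.896×0.083 + 0.9154×0.104×0.917 + 0.96616×0.104×0.083 = 0.589932 + 0.065979 + 0.087300 + 0.008340 = 0.751551
The coolant-flow transient-present share is 0.087300 + 0.008340 = 0.095640.
Hence the posterior is 0.095640/0.751551 ≈ 0.127.

P(coolant-flow transient | scram, stuck control-rod sensor) ≈ 0.127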